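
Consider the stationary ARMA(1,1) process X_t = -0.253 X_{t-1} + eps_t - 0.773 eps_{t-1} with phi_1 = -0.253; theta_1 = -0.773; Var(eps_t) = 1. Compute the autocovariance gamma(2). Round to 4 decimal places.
\gamma(2) = 0.3316

Multiply the model equation by X_{t-k} and take expectations. With theta_0 = psi_0 = 1 and psi_j the MA(infinity) weights, this gives
  gamma(k) - sum_i phi_i gamma(k-i) = c_k,
  c_k = sigma^2 * sum_{j=k..q} theta_j psi_{j-k}   (c_k = 0 for k > q),
using gamma(-m) = gamma(m).
psi-weights needed (psi_j = theta_j + sum_i phi_i psi_{j-i}):
  psi_1 = theta_1 + phi_1 = -0.773 + (-0.253) = -1.026
Right-hand sides:
  c_0 = sigma^2 (1 + theta_1 psi_1) = 1 * (1 + (-0.773)(-1.026)) = 1 * 1.793098 = 1.793098
  c_1 = sigma^2 theta_1 = 1 * (-0.773) = -0.773
  c_2 = 0
Equations for k = 0 and k = 1 (AR order 1):
  gamma(0) = phi_1 gamma(1) + c_0
  gamma(1) = phi_1 gamma(0) + c_1
Substituting the second into the first: gamma(0) (1 - phi_1^2) = c_0 + phi_1 c_1, so
  gamma(0) = (c_0 + phi_1 c_1) / (1 - phi_1^2) = (1.793098 + (-0.253)(-0.773)) / (1 - (-0.253)^2) = 1.988667 / 0.935991 = 2.124665.
  gamma(1) = phi_1 gamma(0) + c_1 = (-0.253)(2.124665) + (-0.773) = -1.31054.
For k = 2 (> q): gamma(2) = phi_1 gamma(1) = (-0.253)(-1.31054) = 0.331567.
Therefore gamma(2) = 0.3316 (to 4 decimal places).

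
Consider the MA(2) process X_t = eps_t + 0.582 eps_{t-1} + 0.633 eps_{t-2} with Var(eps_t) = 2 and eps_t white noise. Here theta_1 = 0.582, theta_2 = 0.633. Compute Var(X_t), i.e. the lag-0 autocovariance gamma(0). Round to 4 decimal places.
\gamma(0) = 3.4788

For an MA(q) process X_t = eps_t + sum_i theta_i eps_{t-i} with
Var(eps_t) = sigma^2, the variance is
  gamma(0) = sigma^2 * (1 + sum_i theta_i^2).
  sum_i theta_i^2 = (0.582)^2 + (0.633)^2 = 0.338724 + 0.400689 = 0.739413.
  gamma(0) = 2 * (1 + 0.739413) = 2 * 1.739413 = 3.478826, which rounds to 3.4788.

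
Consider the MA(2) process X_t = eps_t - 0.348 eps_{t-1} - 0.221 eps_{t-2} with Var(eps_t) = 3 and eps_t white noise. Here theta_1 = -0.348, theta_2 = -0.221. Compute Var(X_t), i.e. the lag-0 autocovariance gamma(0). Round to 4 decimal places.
\gamma(0) = 3.5098

For an MA(q) process X_t = eps_t + sum_i theta_i eps_{t-i} with
Var(eps_t) = sigma^2, the variance is
  gamma(0) = sigma^2 * (1 + sum_i theta_i^2).
  sum_i theta_i^2 = (-0.348)^2 + (-0.221)^2 = 0.121104 + 0.048841 = 0.169945.
  gamma(0) = 3 * (1 + 0.169945) = 3 * 1.169945 = 3.509835, which rounds to 3.5098.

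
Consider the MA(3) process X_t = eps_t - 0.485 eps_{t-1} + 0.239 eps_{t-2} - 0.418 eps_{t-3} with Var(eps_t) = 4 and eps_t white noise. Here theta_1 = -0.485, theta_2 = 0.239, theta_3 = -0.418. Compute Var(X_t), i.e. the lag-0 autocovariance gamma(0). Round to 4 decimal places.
\gamma(0) = 5.8683

For an MA(q) process X_t = eps_t + sum_i theta_i eps_{t-i} with
Var(eps_t) = sigma^2, the variance is
  gamma(0) = sigma^2 * (1 + sum_i theta_i^2).
  sum_i theta_i^2 = (-0.485)^2 + (0.239)^2 + (-0.418)^2 = 0.235225 + 0.057121 + 0.174724 = 0.46707.
  gamma(0) = 4 * (1 + 0.46707) = 4 * 1.46707 = 5.86828, which rounds to 5.8683.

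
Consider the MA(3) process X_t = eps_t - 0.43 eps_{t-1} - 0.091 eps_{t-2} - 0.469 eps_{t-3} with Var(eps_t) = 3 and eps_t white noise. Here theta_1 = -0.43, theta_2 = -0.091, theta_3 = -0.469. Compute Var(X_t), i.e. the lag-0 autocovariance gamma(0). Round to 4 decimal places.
\gamma(0) = 4.2394

For an MA(q) process X_t = eps_t + sum_i theta_i eps_{t-i} with
Var(eps_t) = sigma^2, the variance is
  gamma(0) = sigma^2 * (1 + sum_i theta_i^2).
  sum_i theta_i^2 = (-0.43)^2 + (-0.091)^2 + (-0.469)^2 = 0.1849 + 0.008281 + 0.219961 = 0.413142.
  gamma(0) = 3 * (1 + 0.413142) = 3 * 1.413142 = 4.239426, which rounds to 4.2394.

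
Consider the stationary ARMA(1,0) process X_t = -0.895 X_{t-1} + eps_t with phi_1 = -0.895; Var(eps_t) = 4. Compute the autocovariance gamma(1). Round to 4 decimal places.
\gamma(1) = -17.9922

Multiply the model equation by X_{t-k} and take expectations. With theta_0 = psi_0 = 1 and psi_j the MA(infinity) weights, this gives
  gamma(k) - sum_i phi_i gamma(k-i) = c_k,
  c_k = sigma^2 * sum_{j=k..q} theta_j psi_{j-k}   (c_k = 0 for k > q),
using gamma(-m) = gamma(m).
Pure AR (q = 0): c_0 = sigma^2 = 4, c_k = 0 for k >= 1.
Equations for k = 0 and k = 1 (AR order 1):
  gamma(0) = phi_1 gamma(1) + c_0
  gamma(1) = phi_1 gamma(0) + c_1
Substituting the second into the first: gamma(0) (1 - phi_1^2) = c_0 + phi_1 c_1, so
  gamma(0) = c_0 / (1 - phi_1^2) = 4 / (1 - (-0.895)^2) = 4 / 0.198975 = 20.103028.
  gamma(1) = phi_1 gamma(0) = (-0.895)(20.103028) = -17.99221.
Therefore gamma(1) = -17.9922 (to 4 decimal places).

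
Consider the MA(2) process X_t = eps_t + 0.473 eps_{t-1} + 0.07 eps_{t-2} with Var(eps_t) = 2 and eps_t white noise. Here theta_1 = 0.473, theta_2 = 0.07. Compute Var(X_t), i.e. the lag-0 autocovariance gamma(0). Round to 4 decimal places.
\gamma(0) = 2.4573

For an MA(q) process X_t = eps_t + sum_i theta_i eps_{t-i} with
Var(eps_t) = sigma^2, the variance is
  gamma(0) = sigma^2 * (1 + sum_i theta_i^2).
  sum_i theta_i^2 = (0.473)^2 + (0.07)^2 = 0.223729 + 0.0049 = 0.228629.
  gamma(0) = 2 * (1 + 0.228629) = 2 * 1.228629 = 2.457258, which rounds to 2.4573.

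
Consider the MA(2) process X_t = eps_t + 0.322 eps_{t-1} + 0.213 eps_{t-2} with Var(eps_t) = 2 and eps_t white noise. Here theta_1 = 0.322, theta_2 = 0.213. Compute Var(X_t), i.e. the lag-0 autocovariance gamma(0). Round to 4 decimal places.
\gamma(0) = 2.2981

For an MA(q) process X_t = eps_t + sum_i theta_i eps_{t-i} with
Var(eps_t) = sigma^2, the variance is
  gamma(0) = sigma^2 * (1 + sum_i theta_i^2).
  sum_i theta_i^2 = (0.322)^2 + (0.213)^2 = 0.103684 + 0.045369 = 0.149053.
  gamma(0) = 2 * (1 + 0.149053) = 2 * 1.149053 = 2.298106, which rounds to 2.2981.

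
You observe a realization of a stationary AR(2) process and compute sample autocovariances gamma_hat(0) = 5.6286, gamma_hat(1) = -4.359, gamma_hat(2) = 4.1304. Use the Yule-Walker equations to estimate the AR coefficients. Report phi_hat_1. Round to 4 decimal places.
\hat\phi_{1} = -0.5150

The Yule-Walker equations for an AR(p) process read, in matrix form,
  Gamma_p phi = r_p,   with   (Gamma_p)_{ij} = gamma(|i - j|),
                       (r_p)_i = gamma(i),   i,j = 1..p.
Substitute the sample gammas (Toeplitz matrix and right-hand side of size 2):
  Gamma_p = [[5.6286, -4.359], [-4.359, 5.6286]]
  r_p     = [-4.359, 4.1304]
Written out:
  5.6286 phi_1 - 4.359 phi_2 = -4.359
  -4.359 phi_1 + 5.6286 phi_2 = 4.1304
Solve by Cramer's rule:
  det = gamma(0)^2 - gamma(1)^2 = (5.6286)^2 - (-4.359)^2 = 31.68113796 - 19.000881 = 12.68025696
  phi_hat_1 = [gamma(1) gamma(0) - gamma(1) gamma(2)] / det = [(-4.359)(5.6286) - (-4.359)(4.1304)] / 12.68025696 = -6.5306538 / 12.68025696 = -0.515
  phi_hat_2 = [gamma(0) gamma(2) - gamma(1)^2] / det = [(5.6286)(4.1304) - (-4.359)^2] / 12.68025696 = 4.24748844 / 12.68025696 = 0.335
So phi_hat = [-0.5150, 0.3350].
Therefore phi_hat_1 = -0.5150.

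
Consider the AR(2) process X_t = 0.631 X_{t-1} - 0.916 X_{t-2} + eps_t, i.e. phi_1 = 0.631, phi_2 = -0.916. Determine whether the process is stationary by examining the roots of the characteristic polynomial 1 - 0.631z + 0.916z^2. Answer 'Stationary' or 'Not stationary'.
\text{Stationary}

The AR(p) characteristic polynomial is P(z) = 1 - 0.631z + 0.916z^2.
Stationarity requires all roots to lie outside the unit circle, i.e. |z| > 1 for every root.
Set 1 + (-0.631) z + (0.916) z^2 = 0, i.e. a z^2 + b z + c = 0 with a = 0.916, b = -0.631, c = 1.
Discriminant D = b^2 - 4ac = (-0.631)^2 - 4*(0.916)*1 = 0.398161 - (3.664) = -3.265839.
D < 0, so the roots are the complex-conjugate pair z = (-b +/- i sqrt(-D)) / (2a) = 0.3444 +/- 0.9864i.
For a conjugate pair |z|^2 = z * conj(z) = (product of roots) = c/a = 1/(0.916) = 1.091703, so |z| = sqrt(1.091703) = 1.0448 for both roots.
Moduli of all roots: 1.0448, 1.0448.
All moduli strictly greater than 1? Yes.
Verdict: Stationary.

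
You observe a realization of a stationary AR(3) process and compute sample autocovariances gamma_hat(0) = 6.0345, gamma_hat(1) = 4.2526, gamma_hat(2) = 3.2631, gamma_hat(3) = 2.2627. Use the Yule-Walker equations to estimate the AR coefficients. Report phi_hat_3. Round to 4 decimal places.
\hat\phi_{3} = -0.0690

The Yule-Walker equations for an AR(p) process read, in matrix form,
  Gamma_p phi = r_p,   with   (Gamma_p)_{ij} = gamma(|i - j|),
                       (r_p)_i = gamma(i),   i,j = 1..p.
Substitute the sample gammas (Toeplitz matrix and right-hand side of size 3):
  Gamma_p = [[6.0345, 4.2526, 3.2631], [4.2526, 6.0345, 4.2526], [3.2631, 4.2526, 6.0345]]
  r_p     = [4.2526, 3.2631, 2.2627]
Written out (R1..R3):
  (R1) 6.0345 phi_1 + 4.2526 phi_2 + 3.2631 phi_3 = 4.2526
  (R2) 4.2526 phi_1 + 6.0345 phi_2 + 4.2526 phi_3 = 3.2631
  (R3) 3.2631 phi_1 + 4.2526 phi_2 + 6.0345 phi_3 = 2.2627
Gaussian elimination:
  R2 <- R2 - (4.2526/6.0345) R1 = R2 - (0.704715) R1:  3.037631 phi_2 + 1.953046 phi_3 = 0.266231
  R3 <- R3 - (3.2631/6.0345) R1 = R3 - (0.540741) R1:  1.953046 phi_2 + 4.270009 phi_3 = -0.036854
  R3 <- R3 - (1.953046/3.037631) R2 = R3 - (0.64295) R2:  3.014297 phi_3 = -0.208027
Back-substitution:
  phi_hat_3 = -0.208027 / 3.014297 = -0.069014
  phi_hat_2 = (0.266231 - (1.953046)(-0.069014)) / 3.037631 = 0.132017
  phi_hat_1 = (4.2526 - (4.2526)(0.132017) - (3.2631)(-0.069014)) / 6.0345 = 0.648999
So phi_hat = [0.6490, 0.1320, -0.0690].
Therefore phi_hat_3 = -0.0690.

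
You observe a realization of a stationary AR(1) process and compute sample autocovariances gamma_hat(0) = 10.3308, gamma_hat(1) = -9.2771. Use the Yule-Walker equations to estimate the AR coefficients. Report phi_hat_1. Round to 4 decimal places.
\hat\phi_{1} = -0.8980

The Yule-Walker equations for an AR(p) process read, in matrix form,
  Gamma_p phi = r_p,   with   (Gamma_p)_{ij} = gamma(|i - j|),
                       (r_p)_i = gamma(i),   i,j = 1..p.
Substitute the sample gammas (Toeplitz matrix and right-hand side of size 1):
  Gamma_p = [[10.3308]]
  r_p     = [-9.2771]
With p = 1 this is the single equation gamma(0) phi_1 = gamma(1):
  phi_hat_1 = gamma(1) / gamma(0) = -9.2771 / 10.3308 = -0.8980.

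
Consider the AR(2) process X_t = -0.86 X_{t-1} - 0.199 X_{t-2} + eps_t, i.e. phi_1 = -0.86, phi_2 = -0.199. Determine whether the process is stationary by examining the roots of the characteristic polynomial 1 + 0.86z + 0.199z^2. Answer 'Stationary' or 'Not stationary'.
\text{Stationary}

The AR(p) characteristic polynomial is P(z) = 1 + 0.86z + 0.199z^2.
Stationarity requires all roots to lie outside the unit circle, i.e. |z| > 1 for every root.
Set 1 + (0.86) z + (0.199) z^2 = 0, i.e. a z^2 + b z + c = 0 with a = 0.199, b = 0.86, c = 1.
Discriminant D = b^2 - 4ac = (0.86)^2 - 4*(0.199)*1 = 0.7396 - (0.796) = -0.0564.
D < 0, so the roots are the complex-conjugate pair z = (-b +/- i sqrt(-D)) / (2a) = -2.1608 +/- 0.5967i.
For a conjugate pair |z|^2 = z * conj(z) = (product of roots) = c/a = 1/(0.199) = 5.025126, so |z| = sqrt(5.025126) = 2.2417 for both roots.
Moduli of all roots: 2.2417, 2.2417.
All moduli strictly greater than 1? Yes.
Verdict: Stationary.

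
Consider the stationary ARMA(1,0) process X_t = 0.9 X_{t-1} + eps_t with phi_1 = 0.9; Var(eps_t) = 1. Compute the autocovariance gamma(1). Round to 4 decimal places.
\gamma(1) = 4.7368

Multiply the model equation by X_{t-k} and take expectations. With theta_0 = psi_0 = 1 and psi_j the MA(infinity) weights, this gives
  gamma(k) - sum_i phi_i gamma(k-i) = c_k,
  c_k = sigma^2 * sum_{j=k..q} theta_j psi_{j-k}   (c_k = 0 for k > q),
using gamma(-m) = gamma(m).
Pure AR (q = 0): c_0 = sigma^2 = 1, c_k = 0 for k >= 1.
Equations for k = 0 and k = 1 (AR order 1):
  gamma(0) = phi_1 gamma(1) + c_0
  gamma(1) = phi_1 gamma(0) + c_1
Substituting the second into the first: gamma(0) (1 - phi_1^2) = c_0 + phi_1 c_1, so
  gamma(0) = c_0 / (1 - phi_1^2) = 1 / (1 - (0.9)^2) = 1 / 0.19 = 5.263158.
  gamma(1) = phi_1 gamma(0) = (0.9)(5.263158) = 4.736842.
Therefore gamma(1) = 4.7368 (to 4 decimal places).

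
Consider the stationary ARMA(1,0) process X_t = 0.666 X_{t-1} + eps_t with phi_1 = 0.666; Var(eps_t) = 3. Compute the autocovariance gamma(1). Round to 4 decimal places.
\gamma(1) = 3.5907

Multiply the model equation by X_{t-k} and take expectations. With theta_0 = psi_0 = 1 and psi_j the MA(infinity) weights, this gives
  gamma(k) - sum_i phi_i gamma(k-i) = c_k,
  c_k = sigma^2 * sum_{j=k..q} theta_j psi_{j-k}   (c_k = 0 for k > q),
using gamma(-m) = gamma(m).
Pure AR (q = 0): c_0 = sigma^2 = 3, c_k = 0 for k >= 1.
Equations for k = 0 and k = 1 (AR order 1):
  gamma(0) = phi_1 gamma(1) + c_0
  gamma(1) = phi_1 gamma(0) + c_1
Substituting the second into the first: gamma(0) (1 - phi_1^2) = c_0 + phi_1 c_1, so
  gamma(0) = c_0 / (1 - phi_1^2) = 3 / (1 - (0.666)^2) = 3 / 0.556444 = 5.391378.
  gamma(1) = phi_1 gamma(0) = (0.666)(5.391378) = 3.590658.
Therefore gamma(1) = 3.5907 (to 4 decimal places).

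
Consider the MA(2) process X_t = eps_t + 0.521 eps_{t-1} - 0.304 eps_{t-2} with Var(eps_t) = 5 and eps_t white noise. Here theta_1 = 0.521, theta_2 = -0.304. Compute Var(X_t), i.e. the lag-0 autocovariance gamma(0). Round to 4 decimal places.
\gamma(0) = 6.8193

For an MA(q) process X_t = eps_t + sum_i theta_i eps_{t-i} with
Var(eps_t) = sigma^2, the variance is
  gamma(0) = sigma^2 * (1 + sum_i theta_i^2).
  sum_i theta_i^2 = (0.521)^2 + (-0.304)^2 = 0.271441 + 0.092416 = 0.363857.
  gamma(0) = 5 * (1 + 0.363857) = 5 * 1.363857 = 6.819285, which rounds to 6.8193.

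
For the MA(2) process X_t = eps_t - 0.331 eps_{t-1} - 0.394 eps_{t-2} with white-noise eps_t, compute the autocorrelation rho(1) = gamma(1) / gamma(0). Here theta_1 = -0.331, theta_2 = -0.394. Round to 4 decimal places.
\rho(1) = -0.1586

For an MA(q) process with theta_0 = 1, the autocovariance is
  gamma(k) = sigma^2 * sum_{i=0..q-k} theta_i * theta_{i+k},
and rho(k) = gamma(k) / gamma(0). Sigma^2 cancels.
  numerator   = (1)*(-0.331) + (-0.331)*(-0.394) = -0.200586.
  denominator = (1)^2 + (-0.331)^2 + (-0.394)^2 = 1.264797.
  rho(1) = -0.200586 / 1.264797 = -0.1586.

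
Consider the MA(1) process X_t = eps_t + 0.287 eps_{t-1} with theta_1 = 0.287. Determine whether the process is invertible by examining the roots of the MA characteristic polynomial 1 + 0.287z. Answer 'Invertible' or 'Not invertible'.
\text{Invertible}

The MA(q) characteristic polynomial is P(z) = 1 + 0.287z.
Invertibility requires all roots to lie outside the unit circle, i.e. |z| > 1 for every root.
This is linear in z: 1 + (0.287) z = 0  =>  z = -1/(0.287) = -3.484321,  |z| = 3.484321.
Moduli of all roots: 3.4843.
All moduli strictly greater than 1? Yes.
Verdict: Invertible.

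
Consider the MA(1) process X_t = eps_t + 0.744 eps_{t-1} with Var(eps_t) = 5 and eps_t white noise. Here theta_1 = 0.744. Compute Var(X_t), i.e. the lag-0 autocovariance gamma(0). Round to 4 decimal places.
\gamma(0) = 7.7677

For an MA(q) process X_t = eps_t + sum_i theta_i eps_{t-i} with
Var(eps_t) = sigma^2, the variance is
  gamma(0) = sigma^2 * (1 + sum_i theta_i^2).
  sum_i theta_i^2 = (0.744)^2 = 0.553536.
  gamma(0) = 5 * (1 + 0.553536) = 5 * 1.553536 = 7.76768, which rounds to 7.7677.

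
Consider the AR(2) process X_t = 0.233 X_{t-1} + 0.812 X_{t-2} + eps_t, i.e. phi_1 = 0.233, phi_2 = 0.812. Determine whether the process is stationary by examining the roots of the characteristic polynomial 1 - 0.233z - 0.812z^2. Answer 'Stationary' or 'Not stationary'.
\text{Not stationary}

The AR(p) characteristic polynomial is P(z) = 1 - 0.233z - 0.812z^2.
Stationarity requires all roots to lie outside the unit circle, i.e. |z| > 1 for every root.
Set 1 + (-0.233) z + (-0.812) z^2 = 0, i.e. a z^2 + b z + c = 0 with a = -0.812, b = -0.233, c = 1.
Discriminant D = b^2 - 4ac = (-0.233)^2 - 4*(-0.812)*1 = 0.054289 - (-3.248) = 3.302289.
D >= 0, so the roots are real: z = (-b +/- sqrt(D)) / (2a) = (0.233 +/- 1.81722) / (-1.624).
  z_1 = (0.233 + 1.81722) / (-1.624) = -1.2625,   |z_1| = 1.2625.
  z_2 = (0.233 - 1.81722) / (-1.624) = 0.9755,   |z_2| = 0.9755.
Moduli of all roots: 1.2625, 0.9755.
All moduli strictly greater than 1? No.
Verdict: Not stationary.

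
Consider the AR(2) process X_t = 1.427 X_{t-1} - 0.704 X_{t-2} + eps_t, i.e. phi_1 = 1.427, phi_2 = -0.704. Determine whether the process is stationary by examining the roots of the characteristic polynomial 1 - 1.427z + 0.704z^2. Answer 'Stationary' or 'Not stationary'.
\text{Stationary}

The AR(p) characteristic polynomial is P(z) = 1 - 1.427z + 0.704z^2.
Stationarity requires all roots to lie outside the unit circle, i.e. |z| > 1 for every root.
Set 1 + (-1.427) z + (0.704) z^2 = 0, i.e. a z^2 + b z + c = 0 with a = 0.704, b = -1.427, c = 1.
Discriminant D = b^2 - 4ac = (-1.427)^2 - 4*(0.704)*1 = 2.036329 - (2.816) = -0.779671.
D < 0, so the roots are the complex-conjugate pair z = (-b +/- i sqrt(-D)) / (2a) = 1.0135 +/- 0.6271i.
For a conjugate pair |z|^2 = z * conj(z) = (product of roots) = c/a = 1/(0.704) = 1.420455, so |z| = sqrt(1.420455) = 1.1918 for both roots.
Moduli of all roots: 1.1918, 1.1918.
All moduli strictly greater than 1? Yes.
Verdict: Stationary.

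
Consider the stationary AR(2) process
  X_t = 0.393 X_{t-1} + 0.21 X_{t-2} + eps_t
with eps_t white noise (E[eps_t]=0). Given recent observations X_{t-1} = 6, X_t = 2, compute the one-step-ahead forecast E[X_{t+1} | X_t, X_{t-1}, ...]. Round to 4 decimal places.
E[X_{t+1} \mid \mathcal F_t] = 2.0460

For an AR(p) model X_t = c + sum_i phi_i X_{t-i} + eps_t, the
one-step-ahead conditional mean is
  E[X_{t+1} | X_t, ...] = c + sum_i phi_i X_{t+1-i}.
Substitute known values:
  E[X_{t+1} | ...] = (0.393) * (2) + (0.21) * (6)
                   = 2.0460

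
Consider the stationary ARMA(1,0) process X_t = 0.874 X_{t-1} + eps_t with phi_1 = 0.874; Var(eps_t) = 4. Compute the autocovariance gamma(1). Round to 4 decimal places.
\gamma(1) = 14.8058

Multiply the model equation by X_{t-k} and take expectations. With theta_0 = psi_0 = 1 and psi_j the MA(infinity) weights, this gives
  gamma(k) - sum_i phi_i gamma(k-i) = c_k,
  c_k = sigma^2 * sum_{j=k..q} theta_j psi_{j-k}   (c_k = 0 for k > q),
using gamma(-m) = gamma(m).
Pure AR (q = 0): c_0 = sigma^2 = 4, c_k = 0 for k >= 1.
Equations for k = 0 and k = 1 (AR order 1):
  gamma(0) = phi_1 gamma(1) + c_0
  gamma(1) = phi_1 gamma(0) + c_1
Substituting the second into the first: gamma(0) (1 - phi_1^2) = c_0 + phi_1 c_1, so
  gamma(0) = c_0 / (1 - phi_1^2) = 4 / (1 - (0.874)^2) = 4 / 0.236124 = 16.940252.
  gamma(1) = phi_1 gamma(0) = (0.874)(16.940252) = 14.80578.
Therefore gamma(1) = 14.8058 (to 4 decimal places).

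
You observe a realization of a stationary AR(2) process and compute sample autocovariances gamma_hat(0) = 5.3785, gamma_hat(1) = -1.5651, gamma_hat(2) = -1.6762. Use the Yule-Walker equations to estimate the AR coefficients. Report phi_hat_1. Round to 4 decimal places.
\hat\phi_{1} = -0.4170

The Yule-Walker equations for an AR(p) process read, in matrix form,
  Gamma_p phi = r_p,   with   (Gamma_p)_{ij} = gamma(|i - j|),
                       (r_p)_i = gamma(i),   i,j = 1..p.
Substitute the sample gammas (Toeplitz matrix and right-hand side of size 2):
  Gamma_p = [[5.3785, -1.5651], [-1.5651, 5.3785]]
  r_p     = [-1.5651, -1.6762]
Written out:
  5.3785 phi_1 - 1.5651 phi_2 = -1.5651
  -1.5651 phi_1 + 5.3785 phi_2 = -1.6762
Solve by Cramer's rule:
  det = gamma(0)^2 - gamma(1)^2 = (5.3785)^2 - (-1.5651)^2 = 28.92826225 - 2.44953801 = 26.47872424
  phi_hat_1 = [gamma(1) gamma(0) - gamma(1) gamma(2)] / det = [(-1.5651)(5.3785) - (-1.5651)(-1.6762)] / 26.47872424 = -11.04131097 / 26.47872424 = -0.417
  phi_hat_2 = [gamma(0) gamma(2) - gamma(1)^2] / det = [(5.3785)(-1.6762) - (-1.5651)^2] / 26.47872424 = -11.46497971 / 26.47872424 = -0.433
So phi_hat = [-0.4170, -0.4330].
Therefore phi_hat_1 = -0.4170.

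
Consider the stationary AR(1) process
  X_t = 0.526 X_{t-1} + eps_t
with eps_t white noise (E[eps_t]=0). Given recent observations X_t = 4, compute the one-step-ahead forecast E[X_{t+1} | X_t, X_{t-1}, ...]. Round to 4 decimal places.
E[X_{t+1} \mid \mathcal F_t] = 2.1040

For an AR(p) model X_t = c + sum_i phi_i X_{t-i} + eps_t, the
one-step-ahead conditional mean is
  E[X_{t+1} | X_t, ...] = c + sum_i phi_i X_{t+1-i}.
Substitute known values:
  E[X_{t+1} | ...] = (0.526) * (4)
                   = 2.1040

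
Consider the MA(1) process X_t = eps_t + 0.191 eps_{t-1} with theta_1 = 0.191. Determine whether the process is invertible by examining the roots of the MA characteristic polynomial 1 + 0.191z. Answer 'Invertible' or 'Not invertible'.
\text{Invertible}

The MA(q) characteristic polynomial is P(z) = 1 + 0.191z.
Invertibility requires all roots to lie outside the unit circle, i.e. |z| > 1 for every root.
This is linear in z: 1 + (0.191) z = 0  =>  z = -1/(0.191) = -5.235602,  |z| = 5.235602.
Moduli of all roots: 5.2356.
All moduli strictly greater than 1? Yes.
Verdict: Invertible.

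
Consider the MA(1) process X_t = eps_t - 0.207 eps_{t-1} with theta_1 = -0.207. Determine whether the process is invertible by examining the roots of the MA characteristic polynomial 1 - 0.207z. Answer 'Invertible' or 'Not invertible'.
\text{Invertible}

The MA(q) characteristic polynomial is P(z) = 1 - 0.207z.
Invertibility requires all roots to lie outside the unit circle, i.e. |z| > 1 for every root.
This is linear in z: 1 + (-0.207) z = 0  =>  z = -1/(-0.207) = 4.830918,  |z| = 4.830918.
Moduli of all roots: 4.8309.
All moduli strictly greater than 1? Yes.
Verdict: Invertible.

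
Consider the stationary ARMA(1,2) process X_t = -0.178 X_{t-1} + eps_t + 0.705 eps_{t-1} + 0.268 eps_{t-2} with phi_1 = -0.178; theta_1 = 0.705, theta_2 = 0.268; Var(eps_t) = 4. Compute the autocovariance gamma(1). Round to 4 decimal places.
\gamma(1) = 2.4529

Multiply the model equation by X_{t-k} and take expectations. With theta_0 = psi_0 = 1 and psi_j the MA(infinity) weights, this gives
  gamma(k) - sum_i phi_i gamma(k-i) = c_k,
  c_k = sigma^2 * sum_{j=k..q} theta_j psi_{j-k}   (c_k = 0 for k > q),
using gamma(-m) = gamma(m).
psi-weights needed (psi_j = theta_j + sum_i phi_i psi_{j-i}):
  psi_1 = theta_1 + phi_1 = 0.705 + (-0.178) = 0.527
  psi_2 = theta_2 + phi_1 psi_1 = 0.268 + (-0.178)(0.527) = 0.174194
Right-hand sides:
  c_0 = sigma^2 (1 + theta_1 psi_1 + theta_2 psi_2) = 4 * (1 + (0.705)(0.527) + (0.268)(0.174194)) = 4 * 1.418219 = 5.672876
  c_1 = sigma^2 (theta_1 + theta_2 psi_1) = 4 * (0.705 + (0.268)(0.527)) = 3.384944
  c_2 = sigma^2 theta_2 = 4 * (0.268) = 1.072
Equations for k = 0 and k = 1 (AR order 1):
  gamma(0) = phi_1 gamma(1) + c_0
  gamma(1) = phi_1 gamma(0) + c_1
Substituting the second into the first: gamma(0) (1 - phi_1^2) = c_0 + phi_1 c_1, so
  gamma(0) = (c_0 + phi_1 c_1) / (1 - phi_1^2) = (5.672876 + (-0.178)(3.384944)) / (1 - (-0.178)^2) = 5.070356 / 0.968316 = 5.236262.
  gamma(1) = phi_1 gamma(0) + c_1 = (-0.178)(5.236262) + (3.384944) = 2.452889.
Therefore gamma(1) = 2.4529 (to 4 decimal places).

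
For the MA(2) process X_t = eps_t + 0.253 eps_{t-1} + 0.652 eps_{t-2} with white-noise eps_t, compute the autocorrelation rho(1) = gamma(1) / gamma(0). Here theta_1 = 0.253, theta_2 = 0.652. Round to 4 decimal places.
\rho(1) = 0.2807

For an MA(q) process with theta_0 = 1, the autocovariance is
  gamma(k) = sigma^2 * sum_{i=0..q-k} theta_i * theta_{i+k},
and rho(k) = gamma(k) / gamma(0). Sigma^2 cancels.
  numerator   = (1)*(0.253) + (0.253)*(0.652) = 0.417956.
  denominator = (1)^2 + (0.253)^2 + (0.652)^2 = 1.489113.
  rho(1) = 0.417956 / 1.489113 = 0.2807.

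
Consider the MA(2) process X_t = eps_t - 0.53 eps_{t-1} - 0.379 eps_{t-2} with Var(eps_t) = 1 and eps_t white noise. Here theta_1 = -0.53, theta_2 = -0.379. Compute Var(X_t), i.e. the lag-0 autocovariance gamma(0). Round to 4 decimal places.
\gamma(0) = 1.4245

For an MA(q) process X_t = eps_t + sum_i theta_i eps_{t-i} with
Var(eps_t) = sigma^2, the variance is
  gamma(0) = sigma^2 * (1 + sum_i theta_i^2).
  sum_i theta_i^2 = (-0.53)^2 + (-0.379)^2 = 0.2809 + 0.143641 = 0.424541.
  gamma(0) = 1 * (1 + 0.424541) = 1 * 1.424541 = 1.424541, which rounds to 1.4245.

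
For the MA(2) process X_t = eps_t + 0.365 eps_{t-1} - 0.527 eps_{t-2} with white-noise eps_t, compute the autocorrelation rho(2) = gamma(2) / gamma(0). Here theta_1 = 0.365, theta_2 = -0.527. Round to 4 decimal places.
\rho(2) = -0.3735

For an MA(q) process with theta_0 = 1, the autocovariance is
  gamma(k) = sigma^2 * sum_{i=0..q-k} theta_i * theta_{i+k},
and rho(k) = gamma(k) / gamma(0). Sigma^2 cancels.
  numerator   = (1)*(-0.527) = -0.527.
  denominator = (1)^2 + (0.365)^2 + (-0.527)^2 = 1.410954.
  rho(2) = -0.527 / 1.410954 = -0.3735.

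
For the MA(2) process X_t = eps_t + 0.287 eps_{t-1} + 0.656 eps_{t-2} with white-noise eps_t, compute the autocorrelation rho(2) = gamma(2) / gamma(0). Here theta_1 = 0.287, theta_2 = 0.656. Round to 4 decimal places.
\rho(2) = 0.4337

For an MA(q) process with theta_0 = 1, the autocovariance is
  gamma(k) = sigma^2 * sum_{i=0..q-k} theta_i * theta_{i+k},
and rho(k) = gamma(k) / gamma(0). Sigma^2 cancels.
  numerator   = (1)*(0.656) = 0.656.
  denominator = (1)^2 + (0.287)^2 + (0.656)^2 = 1.512705.
  rho(2) = 0.656 / 1.512705 = 0.4337.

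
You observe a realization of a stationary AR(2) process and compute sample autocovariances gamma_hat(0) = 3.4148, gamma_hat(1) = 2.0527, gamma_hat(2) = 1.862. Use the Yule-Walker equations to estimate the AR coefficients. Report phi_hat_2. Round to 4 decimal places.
\hat\phi_{2} = 0.2880

The Yule-Walker equations for an AR(p) process read, in matrix form,
  Gamma_p phi = r_p,   with   (Gamma_p)_{ij} = gamma(|i - j|),
                       (r_p)_i = gamma(i),   i,j = 1..p.
Substitute the sample gammas (Toeplitz matrix and right-hand side of size 2):
  Gamma_p = [[3.4148, 2.0527], [2.0527, 3.4148]]
  r_p     = [2.0527, 1.862]
Written out:
  3.4148 phi_1 + 2.0527 phi_2 = 2.0527
  2.0527 phi_1 + 3.4148 phi_2 = 1.862
Solve by Cramer's rule:
  det = gamma(0)^2 - gamma(1)^2 = (3.4148)^2 - (2.0527)^2 = 11.66085904 - 4.21357729 = 7.44728175
  phi_hat_1 = [gamma(1) gamma(0) - gamma(1) gamma(2)] / det = [(2.0527)(3.4148) - (2.0527)(1.862)] / 7.44728175 = 3.18743256 / 7.44728175 = 0.428
  phi_hat_2 = [gamma(0) gamma(2) - gamma(1)^2] / det = [(3.4148)(1.862) - (2.0527)^2] / 7.44728175 = 2.14478031 / 7.44728175 = 0.288
So phi_hat = [0.4280, 0.2880].
Therefore phi_hat_2 = 0.2880.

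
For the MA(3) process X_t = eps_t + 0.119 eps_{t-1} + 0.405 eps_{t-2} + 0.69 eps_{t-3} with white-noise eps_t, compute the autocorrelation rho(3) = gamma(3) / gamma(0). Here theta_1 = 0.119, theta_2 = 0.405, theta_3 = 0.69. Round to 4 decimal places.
\rho(3) = 0.4171

For an MA(q) process with theta_0 = 1, the autocovariance is
  gamma(k) = sigma^2 * sum_{i=0..q-k} theta_i * theta_{i+k},
and rho(k) = gamma(k) / gamma(0). Sigma^2 cancels.
  numerator   = (1)*(0.69) = 0.69.
  denominator = (1)^2 + (0.119)^2 + (0.405)^2 + (0.69)^2 = 1.654286.
  rho(3) = 0.69 / 1.654286 = 0.4171.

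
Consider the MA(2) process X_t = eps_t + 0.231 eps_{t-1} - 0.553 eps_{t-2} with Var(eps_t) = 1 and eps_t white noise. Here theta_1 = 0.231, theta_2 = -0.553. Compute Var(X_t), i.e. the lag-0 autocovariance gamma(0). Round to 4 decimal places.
\gamma(0) = 1.3592

For an MA(q) process X_t = eps_t + sum_i theta_i eps_{t-i} with
Var(eps_t) = sigma^2, the variance is
  gamma(0) = sigma^2 * (1 + sum_i theta_i^2).
  sum_i theta_i^2 = (0.231)^2 + (-0.553)^2 = 0.053361 + 0.305809 = 0.35917.
  gamma(0) = 1 * (1 + 0.35917) = 1 * 1.35917 = 1.35917, which rounds to 1.3592.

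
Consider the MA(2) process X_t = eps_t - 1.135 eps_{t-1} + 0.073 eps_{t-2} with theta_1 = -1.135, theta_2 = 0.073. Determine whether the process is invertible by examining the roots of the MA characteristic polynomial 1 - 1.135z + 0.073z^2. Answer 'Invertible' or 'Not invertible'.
\text{Not invertible}

The MA(q) characteristic polynomial is P(z) = 1 - 1.135z + 0.073z^2.
Invertibility requires all roots to lie outside the unit circle, i.e. |z| > 1 for every root.
Set 1 + (-1.135) z + (0.073) z^2 = 0, i.e. a z^2 + b z + c = 0 with a = 0.073, b = -1.135, c = 1.
Discriminant D = b^2 - 4ac = (-1.135)^2 - 4*(0.073)*1 = 1.288225 - (0.292) = 0.996225.
D >= 0, so the roots are real: z = (-b +/- sqrt(D)) / (2a) = (1.135 +/- 0.998111) / (0.146).
  z_1 = (1.135 + 0.998111) / (0.146) = 14.6103,   |z_1| = 14.6103.
  z_2 = (1.135 - 0.998111) / (0.146) = 0.9376,   |z_2| = 0.9376.
Moduli of all roots: 14.6103, 0.9376.
All moduli strictly greater than 1? No.
Verdict: Not invertible.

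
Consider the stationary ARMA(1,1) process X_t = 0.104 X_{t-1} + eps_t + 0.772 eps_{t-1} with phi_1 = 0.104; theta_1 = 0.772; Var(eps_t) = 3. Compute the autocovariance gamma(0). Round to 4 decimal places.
\gamma(0) = 5.3273

Multiply the model equation by X_{t-k} and take expectations. With theta_0 = psi_0 = 1 and psi_j the MA(infinity) weights, this gives
  gamma(k) - sum_i phi_i gamma(k-i) = c_k,
  c_k = sigma^2 * sum_{j=k..q} theta_j psi_{j-k}   (c_k = 0 for k > q),
using gamma(-m) = gamma(m).
psi-weights needed (psi_j = theta_j + sum_i phi_i psi_{j-i}):
  psi_1 = theta_1 + phi_1 = 0.772 + (0.104) = 0.876
Right-hand sides:
  c_0 = sigma^2 (1 + theta_1 psi_1) = 3 * (1 + (0.772)(0.876)) = 3 * 1.676272 = 5.028816
  c_1 = sigma^2 theta_1 = 3 * (0.772) = 2.316
  c_2 = 0
Equations for k = 0 and k = 1 (AR order 1):
  gamma(0) = phi_1 gamma(1) + c_0
  gamma(1) = phi_1 gamma(0) + c_1
Substituting the second into the first: gamma(0) (1 - phi_1^2) = c_0 + phi_1 c_1, so
  gamma(0) = (c_0 + phi_1 c_1) / (1 - phi_1^2) = (5.028816 + (0.104)(2.316)) / (1 - (0.104)^2) = 5.26968 / 0.989184 = 5.3273.
Therefore gamma(0) = 5.3273 (to 4 decimal places).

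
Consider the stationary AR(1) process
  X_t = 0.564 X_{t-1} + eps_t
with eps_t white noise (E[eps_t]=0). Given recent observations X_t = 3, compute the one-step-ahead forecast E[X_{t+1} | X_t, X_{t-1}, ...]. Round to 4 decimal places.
E[X_{t+1} \mid \mathcal F_t] = 1.6920

For an AR(p) model X_t = c + sum_i phi_i X_{t-i} + eps_t, the
one-step-ahead conditional mean is
  E[X_{t+1} | X_t, ...] = c + sum_i phi_i X_{t+1-i}.
Substitute known values:
  E[X_{t+1} | ...] = (0.564) * (3)
                   = 1.6920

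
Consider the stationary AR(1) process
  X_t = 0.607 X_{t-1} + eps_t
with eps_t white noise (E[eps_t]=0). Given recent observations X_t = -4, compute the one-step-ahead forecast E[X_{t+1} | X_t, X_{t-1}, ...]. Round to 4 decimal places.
E[X_{t+1} \mid \mathcal F_t] = -2.4280

For an AR(p) model X_t = c + sum_i phi_i X_{t-i} + eps_t, the
one-step-ahead conditional mean is
  E[X_{t+1} | X_t, ...] = c + sum_i phi_i X_{t+1-i}.
Substitute known values:
  E[X_{t+1} | ...] = (0.607) * (-4)
                   = -2.4280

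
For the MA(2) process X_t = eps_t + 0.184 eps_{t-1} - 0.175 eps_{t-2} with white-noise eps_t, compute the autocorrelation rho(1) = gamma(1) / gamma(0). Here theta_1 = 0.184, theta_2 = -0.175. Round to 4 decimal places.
\rho(1) = 0.1426

For an MA(q) process with theta_0 = 1, the autocovariance is
  gamma(k) = sigma^2 * sum_{i=0..q-k} theta_i * theta_{i+k},
and rho(k) = gamma(k) / gamma(0). Sigma^2 cancels.
  numerator   = (1)*(0.184) + (0.184)*(-0.175) = 0.1518.
  denominator = (1)^2 + (0.184)^2 + (-0.175)^2 = 1.064481.
  rho(1) = 0.1518 / 1.064481 = 0.1426.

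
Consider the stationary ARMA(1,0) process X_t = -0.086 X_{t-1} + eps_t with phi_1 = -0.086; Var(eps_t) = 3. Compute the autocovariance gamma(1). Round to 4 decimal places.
\gamma(1) = -0.2599

Multiply the model equation by X_{t-k} and take expectations. With theta_0 = psi_0 = 1 and psi_j the MA(infinity) weights, this gives
  gamma(k) - sum_i phi_i gamma(k-i) = c_k,
  c_k = sigma^2 * sum_{j=k..q} theta_j psi_{j-k}   (c_k = 0 for k > q),
using gamma(-m) = gamma(m).
Pure AR (q = 0): c_0 = sigma^2 = 3, c_k = 0 for k >= 1.
Equations for k = 0 and k = 1 (AR order 1):
  gamma(0) = phi_1 gamma(1) + c_0
  gamma(1) = phi_1 gamma(0) + c_1
Substituting the second into the first: gamma(0) (1 - phi_1^2) = c_0 + phi_1 c_1, so
  gamma(0) = c_0 / (1 - phi_1^2) = 3 / (1 - (-0.086)^2) = 3 / 0.992604 = 3.022353.
  gamma(1) = phi_1 gamma(0) = (-0.086)(3.022353) = -0.259922.
Therefore gamma(1) = -0.2599 (to 4 decimal places).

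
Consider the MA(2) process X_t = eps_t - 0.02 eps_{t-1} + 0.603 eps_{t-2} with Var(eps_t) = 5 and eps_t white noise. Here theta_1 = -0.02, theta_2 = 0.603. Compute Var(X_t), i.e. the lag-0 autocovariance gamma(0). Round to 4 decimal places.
\gamma(0) = 6.8200

For an MA(q) process X_t = eps_t + sum_i theta_i eps_{t-i} with
Var(eps_t) = sigma^2, the variance is
  gamma(0) = sigma^2 * (1 + sum_i theta_i^2).
  sum_i theta_i^2 = (-0.02)^2 + (0.603)^2 = 0.0004 + 0.363609 = 0.364009.
  gamma(0) = 5 * (1 + 0.364009) = 5 * 1.364009 = 6.820045, which rounds to 6.8200.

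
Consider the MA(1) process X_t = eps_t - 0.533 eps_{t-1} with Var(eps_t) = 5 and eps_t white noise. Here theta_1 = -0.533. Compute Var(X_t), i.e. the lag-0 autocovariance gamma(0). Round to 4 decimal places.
\gamma(0) = 6.4204

For an MA(q) process X_t = eps_t + sum_i theta_i eps_{t-i} with
Var(eps_t) = sigma^2, the variance is
  gamma(0) = sigma^2 * (1 + sum_i theta_i^2).
  sum_i theta_i^2 = (-0.533)^2 = 0.284089.
  gamma(0) = 5 * (1 + 0.284089) = 5 * 1.284089 = 6.420445, which rounds to 6.4204.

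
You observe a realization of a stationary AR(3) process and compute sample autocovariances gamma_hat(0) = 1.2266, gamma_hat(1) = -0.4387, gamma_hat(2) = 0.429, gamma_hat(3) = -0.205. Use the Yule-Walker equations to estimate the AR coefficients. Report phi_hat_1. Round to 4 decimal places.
\hat\phi_{1} = -0.2720

The Yule-Walker equations for an AR(p) process read, in matrix form,
  Gamma_p phi = r_p,   with   (Gamma_p)_{ij} = gamma(|i - j|),
                       (r_p)_i = gamma(i),   i,j = 1..p.
Substitute the sample gammas (Toeplitz matrix and right-hand side of size 3):
  Gamma_p = [[1.2266, -0.4387, 0.429], [-0.4387, 1.2266, -0.4387], [0.429, -0.4387, 1.2266]]
  r_p     = [-0.4387, 0.429, -0.205]
Written out (R1..R3):
  (R1) 1.2266 phi_1 - 0.4387 phi_2 + 0.429 phi_3 = -0.4387
  (R2) -0.4387 phi_1 + 1.2266 phi_2 - 0.4387 phi_3 = 0.429
  (R3) 0.429 phi_1 - 0.4387 phi_2 + 1.2266 phi_3 = -0.205
Gaussian elimination:
  R2 <- R2 - (-0.4387/1.2266) R1 = R2 - (-0.357655) R1:  1.069697 phi_2 - 0.285266 phi_3 = 0.272097
  R3 <- R3 - (0.429/1.2266) R1 = R3 - (0.349747) R1:  -0.285266 phi_2 + 1.076558 phi_3 = -0.051566
  R3 <- R3 - (-0.285266/1.069697) R2 = R3 - (-0.266679) R2:  1.000484 phi_3 = 0.020997
Back-substitution:
  phi_hat_3 = 0.020997 / 1.000484 = 0.020986
  phi_hat_2 = (0.272097 - (-0.285266)(0.020986)) / 1.069697 = 0.259965
  phi_hat_1 = (-0.4387 - (-0.4387)(0.259965) - (0.429)(0.020986)) / 1.2266 = -0.272018
So phi_hat = [-0.2720, 0.2600, 0.0210].
Therefore phi_hat_1 = -0.2720.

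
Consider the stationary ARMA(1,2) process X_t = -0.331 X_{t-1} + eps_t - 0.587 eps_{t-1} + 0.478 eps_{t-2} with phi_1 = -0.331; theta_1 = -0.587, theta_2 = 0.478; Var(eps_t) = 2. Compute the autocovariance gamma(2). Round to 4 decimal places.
\gamma(2) = 2.1893

Multiply the model equation by X_{t-k} and take expectations. With theta_0 = psi_0 = 1 and psi_j the MA(infinity) weights, this gives
  gamma(k) - sum_i phi_i gamma(k-i) = c_k,
  c_k = sigma^2 * sum_{j=k..q} theta_j psi_{j-k}   (c_k = 0 for k > q),
using gamma(-m) = gamma(m).
psi-weights needed (psi_j = theta_j + sum_i phi_i psi_{j-i}):
  psi_1 = theta_1 + phi_1 = -0.587 + (-0.331) = -0.918
  psi_2 = theta_2 + phi_1 psi_1 = 0.478 + (-0.331)(-0.918) = 0.781858
Right-hand sides:
  c_0 = sigma^2 (1 + theta_1 psi_1 + theta_2 psi_2) = 2 * (1 + (-0.587)(-0.918) + (0.478)(0.781858)) = 2 * 1.912594 = 3.825188
  c_1 = sigma^2 (theta_1 + theta_2 psi_1) = 2 * (-0.587 + (0.478)(-0.918)) = -2.051608
  c_2 = sigma^2 theta_2 = 2 * (0.478) = 0.956
Equations for k = 0 and k = 1 (AR order 1):
  gamma(0) = phi_1 gamma(1) + c_0
  gamma(1) = phi_1 gamma(0) + c_1
Substituting the second into the first: gamma(0) (1 - phi_1^2) = c_0 + phi_1 c_1, so
  gamma(0) = (c_0 + phi_1 c_1) / (1 - phi_1^2) = (3.825188 + (-0.331)(-2.051608)) / (1 - (-0.331)^2) = 4.50427 / 0.890439 = 5.058483.
  gamma(1) = phi_1 gamma(0) + c_1 = (-0.331)(5.058483) + (-2.051608) = -3.725966.
For k = 2: gamma(2) = phi_1 gamma(1) + c_2
  = (-0.331)(-3.725966) + (0.956) = 2.189295.
Therefore gamma(2) = 2.1893 (to 4 decimal places).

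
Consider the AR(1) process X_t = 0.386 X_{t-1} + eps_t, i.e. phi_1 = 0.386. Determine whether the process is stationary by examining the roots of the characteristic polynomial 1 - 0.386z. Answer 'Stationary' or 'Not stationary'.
\text{Stationary}

The AR(p) characteristic polynomial is P(z) = 1 - 0.386z.
Stationarity requires all roots to lie outside the unit circle, i.e. |z| > 1 for every root.
This is linear in z: 1 + (-0.386) z = 0  =>  z = -1/(-0.386) = 2.590674,  |z| = 2.590674.
Moduli of all roots: 2.5907.
All moduli strictly greater than 1? Yes.
Verdict: Stationary.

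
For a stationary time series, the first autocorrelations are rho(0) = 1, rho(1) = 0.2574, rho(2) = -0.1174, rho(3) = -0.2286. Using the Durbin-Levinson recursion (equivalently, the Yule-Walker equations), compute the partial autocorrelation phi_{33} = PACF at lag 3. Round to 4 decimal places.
\phi_{33} = -0.1580

The PACF at lag k is phi_{kk}, the last component of the solution
to the Yule-Walker system G_k phi = r_k where
  (G_k)_{ij} = rho(|i - j|), (r_k)_i = rho(i), i,j = 1..k.
Equivalently, Durbin-Levinson gives phi_{kk} iteratively:
  phi_{11} = rho(1)
  phi_{kk} = [rho(k) - sum_{j=1..k-1} phi_{k-1,j} rho(k-j)]
            / [1 - sum_{j=1..k-1} phi_{k-1,j} rho(j)],
  phi_{k,j} = phi_{k-1,j} - phi_{kk} phi_{k-1,k-j},  j = 1..k-1.
Step k = 1:
  phi_11 = rho(1) = 0.2574.
Step k = 2:
  phi_22 = [rho(2) - phi_11 rho(1)] / [1 - phi_11 rho(1)] = [-0.1174 - (0.2574)(0.2574)] / [1 - (0.2574)(0.2574)]
         = -0.18365476 / 0.93374524 = -0.196686.
  Update: phi_21 = phi_11 - phi_22 phi_11 = 0.2574 - (-0.196686)(0.2574) = 0.308027.
Step k = 3:
  phi_33 = [rho(3) - phi_21 rho(2) - phi_22 rho(1)] / [1 - phi_21 rho(1) - phi_22 rho(2)]
    numerator   = -0.2286 - (0.308027)(-0.1174) - (-0.196686)(0.2574) = -0.14181061
    denominator = 1 - (0.308027)(0.2574) - (-0.196686)(-0.1174) = 0.89762289
  phi_33 = -0.14181061 / 0.89762289 = -0.158.
Therefore phi_{33} = -0.1580.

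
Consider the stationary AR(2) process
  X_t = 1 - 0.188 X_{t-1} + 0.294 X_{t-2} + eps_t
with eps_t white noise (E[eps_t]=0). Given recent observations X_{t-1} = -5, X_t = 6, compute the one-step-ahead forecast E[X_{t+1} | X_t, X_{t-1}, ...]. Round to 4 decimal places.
E[X_{t+1} \mid \mathcal F_t] = -1.5980

For an AR(p) model X_t = c + sum_i phi_i X_{t-i} + eps_t, the
one-step-ahead conditional mean is
  E[X_{t+1} | X_t, ...] = c + sum_i phi_i X_{t+1-i}.
Substitute known values:
  E[X_{t+1} | ...] = 1 + (-0.188) * (6) + (0.294) * (-5)
                   = -1.5980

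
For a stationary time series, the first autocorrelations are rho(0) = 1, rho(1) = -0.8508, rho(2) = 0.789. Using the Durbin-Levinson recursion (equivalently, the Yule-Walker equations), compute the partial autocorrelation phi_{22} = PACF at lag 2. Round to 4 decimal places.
\phi_{22} = 0.2359

The PACF at lag k is phi_{kk}, the last component of the solution
to the Yule-Walker system G_k phi = r_k where
  (G_k)_{ij} = rho(|i - j|), (r_k)_i = rho(i), i,j = 1..k.
Equivalently, Durbin-Levinson gives phi_{kk} iteratively:
  phi_{11} = rho(1)
  phi_{kk} = [rho(k) - sum_{j=1..k-1} phi_{k-1,j} rho(k-j)]
            / [1 - sum_{j=1..k-1} phi_{k-1,j} rho(j)],
  phi_{k,j} = phi_{k-1,j} - phi_{kk} phi_{k-1,k-j},  j = 1..k-1.
Step k = 1:
  phi_11 = rho(1) = -0.8508.
Step k = 2:
  phi_22 = [rho(2) - phi_11 rho(1)] / [1 - phi_11 rho(1)] = [0.789 - (-0.8508)(-0.8508)] / [1 - (-0.8508)(-0.8508)]
         = 0.06513936 / 0.27613936 = 0.2359.
Therefore phi_{22} = 0.2359.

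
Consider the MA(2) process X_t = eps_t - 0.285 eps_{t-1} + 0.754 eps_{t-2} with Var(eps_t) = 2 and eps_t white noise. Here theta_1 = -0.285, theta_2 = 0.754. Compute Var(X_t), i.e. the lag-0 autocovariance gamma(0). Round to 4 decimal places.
\gamma(0) = 3.2995

For an MA(q) process X_t = eps_t + sum_i theta_i eps_{t-i} with
Var(eps_t) = sigma^2, the variance is
  gamma(0) = sigma^2 * (1 + sum_i theta_i^2).
  sum_i theta_i^2 = (-0.285)^2 + (0.754)^2 = 0.081225 + 0.568516 = 0.649741.
  gamma(0) = 2 * (1 + 0.649741) = 2 * 1.649741 = 3.299482, which rounds to 3.2995.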